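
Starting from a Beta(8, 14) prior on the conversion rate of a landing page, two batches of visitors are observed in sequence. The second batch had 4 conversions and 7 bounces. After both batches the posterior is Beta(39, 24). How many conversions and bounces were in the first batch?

Because Beta–binomial updating is additive in the counts, the combined data contributed (α_post−α_prior, β_post−β_prior) successes and failures.
Total across both batches: 39−8=31 conversions, 24−14=10 bounces.
Subtract the second batch: 31−4=27 conversions and 10−7=3 bounces.

27 conversions and 3 bounces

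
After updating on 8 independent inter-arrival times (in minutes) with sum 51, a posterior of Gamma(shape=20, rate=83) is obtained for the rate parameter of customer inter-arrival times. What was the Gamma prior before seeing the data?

Gamma(shape=12, rate=32)

Gamma–exponential conjugacy: posterior shape = α + n, posterior rate = β + Σtᵢ.
So α = 20 − 8 = 12 and β = 83 − 51 = 32.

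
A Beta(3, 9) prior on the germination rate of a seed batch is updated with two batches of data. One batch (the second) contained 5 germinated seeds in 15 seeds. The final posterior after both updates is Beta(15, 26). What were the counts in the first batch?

Sequential conjugate updates are equivalent to a single update on the pooled data, so total successes = posterior α − prior α and total failures = posterior β − prior β.
Total across both batches: 15−3=12 germinated seeds, 26−9=17 non-germinating seeds.
Subtract the second batch: 12−5=7 germinated seeds and 17−10=7 non-germinating seeds.

7 germinated seeds and 7 non-germinating seeds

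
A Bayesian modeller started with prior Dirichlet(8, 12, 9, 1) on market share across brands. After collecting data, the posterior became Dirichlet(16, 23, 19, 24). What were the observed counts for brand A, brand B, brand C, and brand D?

For a Dirichlet(α) prior with multinomial counts c, the posterior is Dirichlet(α + c) componentwise.
Counts are posterior − prior componentwise: 16−8=8, 23−12=11, 19−9=10, 24−1=23.

counts (8, 11, 10, 23)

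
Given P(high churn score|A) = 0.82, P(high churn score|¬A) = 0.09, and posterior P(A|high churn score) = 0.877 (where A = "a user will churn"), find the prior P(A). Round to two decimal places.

Bayes' rule in odds form gives O(A|E) = O(A)·[P(E|A)/P(E|¬A)], hence O(A) = O(A|E)/LR.
Posterior odds = 0.877/(1−0.877) = 7.1301. LR = 0.82/0.09 = 9.1111.
Prior odds = 7.1301/9.1111 = 0.7826, so P(A) = 0.7826/(1+0.7826) ≈ 0.44.

P(A) = 0.44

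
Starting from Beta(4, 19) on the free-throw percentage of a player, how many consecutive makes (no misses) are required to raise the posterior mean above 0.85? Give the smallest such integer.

k = 104

After k makes and 0 misses the posterior is Beta(4+k, 19), with mean (4+k)/(4+19+k).
Set (4+k)/(23+k) > 0.85 and solve: k > (0.85·23 − 4)/(1 − 0.85) = 103.667.
The smallest integer exceeding 103.667 is 104, and checking k=104: (108)/(127) = 0.8504 > 0.85.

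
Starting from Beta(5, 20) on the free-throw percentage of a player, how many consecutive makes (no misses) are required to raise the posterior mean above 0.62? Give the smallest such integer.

k = 28

After k makes and 0 misses the posterior is Beta(5+k, 20), with mean (5+k)/(5+20+k).
Set (5+k)/(25+k) > 0.62 and solve: k > (0.62·25 − 5)/(1 − 0.62) = 27.632.
The smallest integer exceeding 27.632 is 28, and checking k=28: (33)/(53) = 0.6226 > 0.62.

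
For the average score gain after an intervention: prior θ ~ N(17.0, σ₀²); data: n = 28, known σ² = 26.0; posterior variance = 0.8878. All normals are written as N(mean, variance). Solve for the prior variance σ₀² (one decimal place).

Posterior precision equals prior precision plus data precision: 1/σ_n² = 1/σ₀² + n/σ².
So 1/σ₀² = 1/0.8878 − 28/26.0 = 1.126380 − 1.076923 = 0.049457.
Hence σ₀² = 1/0.049457 ≈ 20.2.

σ₀² = 20.2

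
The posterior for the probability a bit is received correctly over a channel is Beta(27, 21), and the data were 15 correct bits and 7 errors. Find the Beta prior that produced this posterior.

Beta(12, 14)

A Beta(a, b) prior with s successes and f failures in binomial data gives a Beta(a+s, b+f) posterior.
Subtract the data counts: 27−15=12, 21−7=14.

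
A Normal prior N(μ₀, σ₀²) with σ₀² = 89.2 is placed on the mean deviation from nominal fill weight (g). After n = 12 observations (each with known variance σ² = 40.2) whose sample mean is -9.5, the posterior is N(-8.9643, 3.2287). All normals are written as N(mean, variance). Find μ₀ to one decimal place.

The posterior mean is a precision-weighted average: μ_n = (τ₀μ₀ + τ_data·x̄)/(τ₀+τ_data), with τ₀=1/σ₀² and τ_data=n/σ².
Here τ₀ = 1/89.2 = 0.011211 and τ_data = 12/40.2 = 0.298507, so τ_n = 0.309718.
Rearranging for μ₀: μ₀ = (μ_n·τ_n − τ_data·x̄)/τ₀ = (-8.9643·0.309718 − 0.298507·-9.5) / 0.011211 = 0.059411/0.011211 ≈ 5.3.

μ₀ = 5.3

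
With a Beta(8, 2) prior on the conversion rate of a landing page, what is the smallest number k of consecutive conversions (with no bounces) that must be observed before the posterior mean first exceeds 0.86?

k = 5

After k conversions and 0 bounces the posterior is Beta(8+k, 2), with mean (8+k)/(8+2+k).
Set (8+k)/(10+k) > 0.86 and solve: k > (0.86·10 − 8)/(1 − 0.86) = 4.286.
The smallest integer exceeding 4.286 is 5, and checking k=5: (13)/(15) = 0.8667 > 0.86.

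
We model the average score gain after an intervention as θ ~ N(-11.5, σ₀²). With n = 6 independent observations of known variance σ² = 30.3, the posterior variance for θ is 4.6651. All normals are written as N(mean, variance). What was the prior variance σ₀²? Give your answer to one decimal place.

For the Normal–Normal model with known σ², precisions add: τ_n = τ₀ + n/σ².
So 1/σ₀² = 1/4.6651 − 6/30.3 = 0.214358 − 0.198020 = 0.016338.
Hence σ₀² = 1/0.016338 ≈ 61.2.

σ₀² = 61.2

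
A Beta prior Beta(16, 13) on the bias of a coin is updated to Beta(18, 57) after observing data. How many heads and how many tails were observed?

2 heads and 44 tails

A Beta(α, β) prior with s successes and f failures in binomial data gives a Beta(α+s, β+f) posterior.
So s = 18 − 16 = 2 and f = 57 − 13 = 44.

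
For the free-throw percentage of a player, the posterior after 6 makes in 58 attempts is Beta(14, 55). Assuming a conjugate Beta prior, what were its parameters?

Under Beta–binomial conjugacy the posterior parameters are (a+s, b+f).
Subtract the data counts: 14−6=8, 55−52=3.

Beta(8, 3)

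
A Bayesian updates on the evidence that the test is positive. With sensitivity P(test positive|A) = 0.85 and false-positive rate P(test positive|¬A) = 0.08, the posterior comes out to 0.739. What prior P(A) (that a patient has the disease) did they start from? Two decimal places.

P(A) = 0.21

Bayes' rule in odds form gives O(A|E) = O(A)·[P(E|A)/P(E|¬A)], hence O(A) = O(A|E)/LR.
Posterior odds = 0.739/(1−0.739) = 2.8314. LR = 0.85/0.08 = 10.6250.
Prior odds = 2.8314/10.6250 = 0.2665, so P(A) = 0.2665/(1+0.2665) ≈ 0.21.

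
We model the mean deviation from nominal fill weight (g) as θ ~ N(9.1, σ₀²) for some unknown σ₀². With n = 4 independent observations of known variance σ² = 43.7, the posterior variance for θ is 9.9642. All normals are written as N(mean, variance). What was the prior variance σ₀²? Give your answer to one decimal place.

For the Normal–Normal model with known σ², precisions add: τ_n = τ₀ + n/σ².
So 1/σ₀² = 1/9.9642 − 4/43.7 = 0.100359 − 0.091533 = 0.008826.
Hence σ₀² = 1/0.008826 ≈ 113.3.

σ₀² = 113.3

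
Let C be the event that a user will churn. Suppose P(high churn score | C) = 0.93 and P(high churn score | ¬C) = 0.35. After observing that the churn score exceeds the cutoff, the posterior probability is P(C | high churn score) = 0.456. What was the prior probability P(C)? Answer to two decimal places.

Bayes' rule in odds form gives O(C|E) = O(C)·[P(E|C)/P(E|¬C)], hence O(C) = O(C|E)/LR.
Posterior odds = 0.456/(1−0.456) = 0.8382. LR = 0.93/0.35 = 2.6571.
Prior odds = 0.8382/2.6571 = 0.3155, so P(C) = 0.3155/(1+0.3155) ≈ 0.24.

P(C) = 0.24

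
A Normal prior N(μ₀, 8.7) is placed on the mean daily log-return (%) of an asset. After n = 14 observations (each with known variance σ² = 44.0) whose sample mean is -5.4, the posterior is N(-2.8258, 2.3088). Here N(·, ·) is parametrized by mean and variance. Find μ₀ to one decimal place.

With known observation variance, the Normal–Normal posterior has precision τ_n = τ₀ + n/σ² and mean μ_n = (τ₀μ₀ + (n/σ²)x̄)/τ_n.
Here τ₀ = 1/8.7 = 0.114943 and τ_data = 14/44.0 = 0.318182, so τ_n = 0.433125.
Rearranging for μ₀: μ₀ = (μ_n·τ_n − τ_data·x̄)/τ₀ = (-2.8258·0.433125 − 0.318182·-5.4) / 0.114943 = 0.494258/0.114943 ≈ 4.3.

μ₀ = 4.3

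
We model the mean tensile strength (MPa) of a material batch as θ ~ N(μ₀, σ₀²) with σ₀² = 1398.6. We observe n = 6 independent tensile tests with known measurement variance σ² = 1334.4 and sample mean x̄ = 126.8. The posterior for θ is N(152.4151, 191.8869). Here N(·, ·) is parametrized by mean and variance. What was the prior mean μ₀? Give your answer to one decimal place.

The posterior mean is a precision-weighted average: μ_n = (τ₀μ₀ + τ_data·x̄)/(τ₀+τ_data), with τ₀=1/σ₀² and τ_data=n/σ².
Here τ₀ = 1/1398.6 = 0.000715 and τ_data = 6/1334.4 = 0.004496, so τ_n = 0.005211.
Rearranging for μ₀: μ₀ = (μ_n·τ_n − τ_data·x̄)/τ₀ = (152.4151·0.005211 − 0.004496·126.8) / 0.000715 = 0.224142/0.000715 ≈ 313.5.

μ₀ = 313.5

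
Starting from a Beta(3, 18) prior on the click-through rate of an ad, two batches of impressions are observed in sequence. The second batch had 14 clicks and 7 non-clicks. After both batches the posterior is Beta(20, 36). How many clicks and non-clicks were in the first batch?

Sequential conjugate updates are equivalent to a single update on the pooled data, so total successes = posterior α − prior α and total failures = posterior β − prior β.
Total across both batches: 20−3=17 clicks, 36−18=18 non-clicks.
Subtract the second batch: 17−14=3 clicks and 18−7=11 non-clicks.

3 clicks and 11 non-clicks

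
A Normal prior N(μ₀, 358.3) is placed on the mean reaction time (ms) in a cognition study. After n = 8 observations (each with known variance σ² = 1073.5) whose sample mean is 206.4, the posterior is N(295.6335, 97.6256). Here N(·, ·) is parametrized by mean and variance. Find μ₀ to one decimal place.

μ₀ = 533.9

With known observation variance, the Normal–Normal posterior has precision τ_n = τ₀ + n/σ² and mean μ_n = (τ₀μ₀ + (n/σ²)x̄)/τ_n.
Here τ₀ = 1/358.3 = 0.002791 and τ_data = 8/1073.5 = 0.007452, so τ_n = 0.010243.
Rearranging for μ₀: μ₀ = (μ_n·τ_n − τ_data·x̄)/τ₀ = (295.6335·0.010243 − 0.007452·206.4) / 0.002791 = 1.490081/0.002791 ≈ 533.9.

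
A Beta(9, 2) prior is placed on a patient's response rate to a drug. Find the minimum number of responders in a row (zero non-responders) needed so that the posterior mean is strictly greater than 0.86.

k = 4

After k responders and 0 non-responders the posterior is Beta(9+k, 2), with mean (9+k)/(9+2+k).
Set (9+k)/(11+k) > 0.86 and solve: k > (0.86·11 − 9)/(1 − 0.86) = 3.286.
The smallest integer exceeding 3.286 is 4, and checking k=4: (13)/(15) = 0.8667 > 0.86.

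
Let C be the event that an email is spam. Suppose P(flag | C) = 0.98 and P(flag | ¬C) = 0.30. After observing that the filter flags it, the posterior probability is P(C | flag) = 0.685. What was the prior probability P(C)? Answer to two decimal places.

P(C) = 0.40

Bayes' rule in odds form gives O(C|E) = O(C)·[P(E|C)/P(E|¬C)], hence O(C) = O(C|E)/LR.
Posterior odds = 0.685/(1−0.685) = 2.1746. LR = 0.98/0.30 = 3.2667.
Prior odds = 2.1746/3.2667 = 0.6657, so P(C) = 0.6657/(1+0.6657) ≈ 0.40.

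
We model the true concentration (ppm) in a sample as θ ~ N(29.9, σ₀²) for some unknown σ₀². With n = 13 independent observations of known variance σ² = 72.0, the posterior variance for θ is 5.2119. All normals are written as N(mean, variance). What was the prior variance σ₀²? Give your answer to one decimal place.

σ₀² = 88.4

For the Normal–Normal model with known σ², precisions add: τ_n = τ₀ + n/σ².
So 1/σ₀² = 1/5.2119 − 13/72.0 = 0.191869 − 0.180556 = 0.011313.
Hence σ₀² = 1/0.011313 ≈ 88.4.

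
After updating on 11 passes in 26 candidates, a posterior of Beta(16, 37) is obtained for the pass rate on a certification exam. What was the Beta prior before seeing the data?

Beta(5, 22)

A Beta(a, b) prior with s successes and f failures in binomial data gives a Beta(a+s, b+f) posterior.
So a = 16 − 11 = 5 and b = 37 − 15 = 22.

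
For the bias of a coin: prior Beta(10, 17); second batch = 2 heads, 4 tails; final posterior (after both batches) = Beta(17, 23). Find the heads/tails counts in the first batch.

Because Beta–binomial updating is additive in the counts, the combined data contributed (α_post−α_prior, β_post−β_prior) successes and failures.
Total across both batches: 17−10=7 heads, 23−17=6 tails.
Subtract the second batch: 7−2=5 heads and 6−4=2 tails.

5 heads and 2 tails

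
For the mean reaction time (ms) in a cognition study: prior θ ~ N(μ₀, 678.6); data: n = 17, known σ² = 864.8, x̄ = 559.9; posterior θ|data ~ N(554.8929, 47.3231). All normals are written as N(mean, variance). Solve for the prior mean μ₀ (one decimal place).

With known observation variance, the Normal–Normal posterior has precision τ_n = τ₀ + n/σ² and mean μ_n = (τ₀μ₀ + (n/σ²)x̄)/τ_n.
Here τ₀ = 1/678.6 = 0.001474 and τ_data = 17/864.8 = 0.019658, so τ_n = 0.021132.
Rearranging for μ₀: μ₀ = (μ_n·τ_n − τ_data·x̄)/τ₀ = (554.8929·0.021132 − 0.019658·559.9) / 0.001474 = 0.719483/0.001474 ≈ 488.1.

μ₀ = 488.1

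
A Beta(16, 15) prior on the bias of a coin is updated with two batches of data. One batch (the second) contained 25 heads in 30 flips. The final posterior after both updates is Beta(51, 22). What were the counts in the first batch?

Because Beta–binomial updating is additive in the counts, the combined data contributed (α_post−α_prior, β_post−β_prior) successes and failures.
Total across both batches: 51−16=35 heads, 22−15=7 tails.
Subtract the second batch: 35−25=10 heads and 7−5=2 tails.

10 heads and 2 tails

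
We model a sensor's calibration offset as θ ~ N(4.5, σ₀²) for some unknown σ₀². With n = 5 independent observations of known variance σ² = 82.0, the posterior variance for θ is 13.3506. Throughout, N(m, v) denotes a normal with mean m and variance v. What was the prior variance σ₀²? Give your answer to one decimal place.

For the Normal–Normal model with known σ², precisions add: τ_n = τ₀ + n/σ².
So 1/σ₀² = 1/13.3506 − 5/82.0 = 0.074903 − 0.060976 = 0.013927.
Hence σ₀² = 1/0.013927 ≈ 71.8.

σ₀² = 71.8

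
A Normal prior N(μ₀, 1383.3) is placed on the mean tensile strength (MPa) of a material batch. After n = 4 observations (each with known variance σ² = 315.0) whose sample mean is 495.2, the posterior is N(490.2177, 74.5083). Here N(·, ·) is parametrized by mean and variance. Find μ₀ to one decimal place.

With known observation variance, the Normal–Normal posterior has precision τ_n = τ₀ + n/σ² and mean μ_n = (τ₀μ₀ + (n/σ²)x̄)/τ_n.
Here τ₀ = 1/1383.3 = 0.000723 and τ_data = 4/315.0 = 0.012698, so τ_n = 0.013421.
Rearranging for μ₀: μ₀ = (μ_n·τ_n − τ_data·x̄)/τ₀ = (490.2177·0.013421 − 0.012698·495.2) / 0.000723 = 0.291162/0.000723 ≈ 402.7.

μ₀ = 402.7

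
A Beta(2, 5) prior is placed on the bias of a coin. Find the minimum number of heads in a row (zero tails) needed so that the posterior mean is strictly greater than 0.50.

After k heads and 0 tails the posterior is Beta(2+k, 5), with mean (2+k)/(2+5+k).
Set (2+k)/(7+k) > 0.50 and solve: k > (0.50·7 − 2)/(1 − 0.50) = 3.000.
The smallest integer exceeding 3.000 is 4.

k = 4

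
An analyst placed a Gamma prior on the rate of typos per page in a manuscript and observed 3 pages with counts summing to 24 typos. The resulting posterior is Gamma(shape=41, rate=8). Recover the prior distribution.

A Gamma(α, β) prior (rate parametrization) on a Poisson rate with n observations summing to S gives posterior Gamma(α+S, β+n).
So α = 41 − 24 = 17 and β = 8 − 3 = 5.

Gamma(shape=17, rate=5)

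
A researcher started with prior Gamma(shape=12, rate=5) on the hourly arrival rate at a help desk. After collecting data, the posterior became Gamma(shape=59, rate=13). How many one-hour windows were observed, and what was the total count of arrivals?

n = 8 one-hour windows with total 47 arrivals

A Gamma(α, β) prior (rate parametrization) on a Poisson rate with n observations summing to S gives posterior Gamma(α+S, β+n).
Matching: Σxᵢ = 59 − 12 = 47 and n = 13 − 5 = 8.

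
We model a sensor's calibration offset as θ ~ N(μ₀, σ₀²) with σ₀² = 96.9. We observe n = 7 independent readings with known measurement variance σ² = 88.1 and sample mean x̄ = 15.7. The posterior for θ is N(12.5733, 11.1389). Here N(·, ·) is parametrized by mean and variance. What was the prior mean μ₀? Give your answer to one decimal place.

μ₀ = -11.5

With known observation variance, the Normal–Normal posterior has precision τ_n = τ₀ + n/σ² and mean μ_n = (τ₀μ₀ + (n/σ²)x̄)/τ_n.
Here τ₀ = 1/96.9 = 0.010320 and τ_data = 7/88.1 = 0.079455, so τ_n = 0.089775.
Rearranging for μ₀: μ₀ = (μ_n·τ_n − τ_data·x̄)/τ₀ = (12.5733·0.089775 − 0.079455·15.7) / 0.010320 = -0.118675/0.010320 ≈ -11.5.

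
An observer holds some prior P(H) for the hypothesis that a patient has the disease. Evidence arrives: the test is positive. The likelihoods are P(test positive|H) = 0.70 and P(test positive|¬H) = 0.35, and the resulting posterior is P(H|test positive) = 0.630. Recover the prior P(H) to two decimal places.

P(H) = 0.46

Bayes' rule in odds form gives O(H|E) = O(H)·[P(E|H)/P(E|¬H)], hence O(H) = O(H|E)/LR.
Posterior odds = 0.630/(1−0.630) = 1.7027. LR = 0.70/0.35 = 2.0000.
Prior odds = 1.7027/2.0000 = 0.8514, so P(H) = 0.8514/(1+0.8514) ≈ 0.46.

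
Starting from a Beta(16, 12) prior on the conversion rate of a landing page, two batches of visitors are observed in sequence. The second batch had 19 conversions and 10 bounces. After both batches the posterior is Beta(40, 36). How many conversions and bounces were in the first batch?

5 conversions and 14 bounces

Sequential conjugate updates are equivalent to a single update on the pooled data, so total successes = posterior α − prior α and total failures = posterior β − prior β.
Total across both batches: 40−16=24 conversions, 36−12=24 bounces.
Subtract the second batch: 24−19=5 conversions and 24−10=14 bounces.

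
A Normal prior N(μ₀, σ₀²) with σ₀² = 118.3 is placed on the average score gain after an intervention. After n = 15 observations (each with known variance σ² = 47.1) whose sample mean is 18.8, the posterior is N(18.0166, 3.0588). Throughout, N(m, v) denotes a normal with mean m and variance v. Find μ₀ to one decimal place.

With known observation variance, the Normal–Normal posterior has precision τ_n = τ₀ + n/σ² and mean μ_n = (τ₀μ₀ + (n/σ²)x̄)/τ_n.
Here τ₀ = 1/118.3 = 0.008453 and τ_data = 15/47.1 = 0.318471, so τ_n = 0.326924.
Rearranging for μ₀: μ₀ = (μ_n·τ_n − τ_data·x̄)/τ₀ = (18.0166·0.326924 − 0.318471·18.8) / 0.008453 = -0.097196/0.008453 ≈ -11.5.

μ₀ = -11.5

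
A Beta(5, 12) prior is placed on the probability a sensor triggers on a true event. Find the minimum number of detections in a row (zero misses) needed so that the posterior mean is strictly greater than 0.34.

After k detections and 0 misses the posterior is Beta(5+k, 12), with mean (5+k)/(5+12+k).
Set (5+k)/(17+k) > 0.34 and solve: k > (0.34·17 − 5)/(1 − 0.34) = 1.182.
The smallest integer exceeding 1.182 is 2.

k = 2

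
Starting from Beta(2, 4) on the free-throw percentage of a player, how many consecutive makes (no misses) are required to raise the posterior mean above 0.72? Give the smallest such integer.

After k makes and 0 misses the posterior is Beta(2+k, 4), with mean (2+k)/(2+4+k).
Set (2+k)/(6+k) > 0.72 and solve: k > (0.72·6 − 2)/(1 − 0.72) = 8.286.
The smallest integer exceeding 8.286 is 9.

k = 9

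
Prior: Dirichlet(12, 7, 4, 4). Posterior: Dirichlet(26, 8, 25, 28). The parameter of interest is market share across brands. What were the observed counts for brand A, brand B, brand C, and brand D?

counts (14, 1, 21, 24)

For a Dirichlet(α) prior with multinomial counts c, the posterior is Dirichlet(α + c) componentwise.
Counts are posterior − prior componentwise: 26−12=14, 8−7=1, 25−4=21, 28−4=24.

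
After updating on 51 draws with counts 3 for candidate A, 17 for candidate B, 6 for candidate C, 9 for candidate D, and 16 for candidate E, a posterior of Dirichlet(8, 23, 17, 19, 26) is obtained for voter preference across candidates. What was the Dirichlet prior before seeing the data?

For a Dirichlet(α) prior with multinomial counts c, the posterior is Dirichlet(α + c) componentwise.
Subtract each count from the matching posterior parameter: 8−3=5, 23−17=6, 17−6=11, 19−9=10, 26−16=10.

Dirichlet(5, 6, 11, 10, 10)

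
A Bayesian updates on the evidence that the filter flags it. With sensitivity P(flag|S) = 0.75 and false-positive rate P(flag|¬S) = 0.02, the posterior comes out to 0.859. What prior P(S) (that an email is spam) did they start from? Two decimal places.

Bayes' rule in odds form gives O(S|E) = O(S)·[P(E|S)/P(E|¬S)], hence O(S) = O(S|E)/LR.
Posterior odds = 0.859/(1−0.859) = 6.0922. LR = 0.75/0.02 = 37.5000.
Prior odds = 6.0922/37.5000 = 0.1625, so P(S) = 0.1625/(1+0.1625) ≈ 0.14.

P(S) = 0.14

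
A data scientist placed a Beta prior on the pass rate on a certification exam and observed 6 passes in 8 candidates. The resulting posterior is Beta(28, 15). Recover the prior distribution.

Beta(22, 13)

A Beta(a, b) prior with s successes and f failures in binomial data gives a Beta(a+s, b+f) posterior.
Subtract the data counts: 28−6=22, 15−2=13.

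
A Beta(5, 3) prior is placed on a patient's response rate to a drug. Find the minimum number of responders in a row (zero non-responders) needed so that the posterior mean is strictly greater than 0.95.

k = 53

After k responders and 0 non-responders the posterior is Beta(5+k, 3), with mean (5+k)/(5+3+k).
Set (5+k)/(8+k) > 0.95 and solve: k > (0.95·8 − 5)/(1 − 0.95) = 52.000.
The smallest integer exceeding 52.000 is 53, and checking k=53: (58)/(61) = 0.9508 > 0.95.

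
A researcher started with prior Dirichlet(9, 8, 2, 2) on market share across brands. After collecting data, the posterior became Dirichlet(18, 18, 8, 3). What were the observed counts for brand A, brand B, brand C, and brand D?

counts (9, 10, 6, 1)

For a Dirichlet(α) prior with multinomial counts c, the posterior is Dirichlet(α + c) componentwise.
Counts are posterior − prior componentwise: 18−9=9, 18−8=10, 8−2=6, 3−2=1.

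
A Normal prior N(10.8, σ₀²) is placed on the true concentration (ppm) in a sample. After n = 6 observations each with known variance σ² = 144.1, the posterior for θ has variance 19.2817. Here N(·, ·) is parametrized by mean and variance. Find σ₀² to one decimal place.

σ₀² = 97.8

Posterior precision equals prior precision plus data precision: 1/σ_n² = 1/σ₀² + n/σ².
So 1/σ₀² = 1/19.2817 − 6/144.1 = 0.051863 − 0.041638 = 0.010225.
Hence σ₀² = 1/0.010225 ≈ 97.8.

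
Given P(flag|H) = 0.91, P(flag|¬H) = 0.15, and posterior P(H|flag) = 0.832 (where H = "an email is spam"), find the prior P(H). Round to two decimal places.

P(H) = 0.45

Bayes' rule in odds form gives O(H|E) = O(H)·[P(E|H)/P(E|¬H)], hence O(H) = O(H|E)/LR.
Posterior odds = 0.832/(1−0.832) = 4.9524. LR = 0.91/0.15 = 6.0667.
Prior odds = 4.9524/6.0667 = 0.8163, so P(H) = 0.8163/(1+0.8163) ≈ 0.45.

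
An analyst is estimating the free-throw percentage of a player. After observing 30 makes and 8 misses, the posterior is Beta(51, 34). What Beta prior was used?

Beta(21, 26)

A Beta(α, β) prior with s successes and f failures in binomial data gives a Beta(α+s, β+f) posterior.
So α = 51 − 30 = 21 and β = 34 − 8 = 26.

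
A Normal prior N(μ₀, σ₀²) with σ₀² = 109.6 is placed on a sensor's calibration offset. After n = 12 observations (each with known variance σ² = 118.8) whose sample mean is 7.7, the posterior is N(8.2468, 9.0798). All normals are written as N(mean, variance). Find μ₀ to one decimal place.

μ₀ = 14.3

The posterior mean is a precision-weighted average: μ_n = (τ₀μ₀ + τ_data·x̄)/(τ₀+τ_data), with τ₀=1/σ₀² and τ_data=n/σ².
Here τ₀ = 1/109.6 = 0.009124 and τ_data = 12/118.8 = 0.101010, so τ_n = 0.110134.
Rearranging for μ₀: μ₀ = (μ_n·τ_n − τ_data·x̄)/τ₀ = (8.2468·0.110134 − 0.101010·7.7) / 0.009124 = 0.130476/0.009124 ≈ 14.3.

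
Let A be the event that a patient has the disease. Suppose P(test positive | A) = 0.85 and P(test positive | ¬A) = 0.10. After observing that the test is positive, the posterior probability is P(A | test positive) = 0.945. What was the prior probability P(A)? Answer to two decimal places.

P(A) = 0.67

In odds form, posterior odds = prior odds × likelihood ratio, so prior odds = posterior odds ÷ LR.
Posterior odds = 0.945/(1−0.945) = 17.1818. LR = 0.85/0.10 = 8.5000.
Prior odds = 17.1818/8.5000 = 2.0214, so P(A) = 2.0214/(1+2.0214) ≈ 0.67.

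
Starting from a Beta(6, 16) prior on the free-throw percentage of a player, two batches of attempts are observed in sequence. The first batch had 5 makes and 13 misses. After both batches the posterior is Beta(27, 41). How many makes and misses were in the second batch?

16 makes and 12 misses

Sequential conjugate updates are equivalent to a single update on the pooled data, so total successes = posterior α − prior α and total failures = posterior β − prior β.
Total across both batches: 27−6=21 makes, 41−16=25 misses.
Subtract the first batch: 21−5=16 makes and 25−13=12 misses.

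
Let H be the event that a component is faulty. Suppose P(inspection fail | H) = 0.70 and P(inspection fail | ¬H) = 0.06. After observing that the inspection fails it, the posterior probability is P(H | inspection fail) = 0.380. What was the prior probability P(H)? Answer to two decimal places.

P(H) = 0.05

Bayes' rule in odds form gives O(H|E) = O(H)·[P(E|H)/P(E|¬H)], hence O(H) = O(H|E)/LR.
Posterior odds = 0.380/(1−0.380) = 0.6129. LR = 0.70/0.06 = 11.6667.
Prior odds = 0.6129/11.6667 = 0.0525, so P(H) = 0.0525/(1+0.0525) ≈ 0.05.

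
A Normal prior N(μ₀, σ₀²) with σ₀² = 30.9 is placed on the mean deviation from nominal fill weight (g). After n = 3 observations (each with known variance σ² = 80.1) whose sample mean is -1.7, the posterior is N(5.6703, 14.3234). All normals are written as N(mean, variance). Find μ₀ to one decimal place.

With known observation variance, the Normal–Normal posterior has precision τ_n = τ₀ + n/σ² and mean μ_n = (τ₀μ₀ + (n/σ²)x̄)/τ_n.
Here τ₀ = 1/30.9 = 0.032362 and τ_data = 3/80.1 = 0.037453, so τ_n = 0.069815.
Rearranging for μ₀: μ₀ = (μ_n·τ_n − τ_data·x̄)/τ₀ = (5.6703·0.069815 − 0.037453·-1.7) / 0.032362 = 0.459542/0.032362 ≈ 14.2.

μ₀ = 14.2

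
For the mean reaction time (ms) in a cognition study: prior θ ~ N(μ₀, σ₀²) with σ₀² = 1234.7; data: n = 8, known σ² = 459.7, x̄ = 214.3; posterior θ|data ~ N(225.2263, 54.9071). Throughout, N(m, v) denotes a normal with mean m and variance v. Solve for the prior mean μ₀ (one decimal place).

With known observation variance, the Normal–Normal posterior has precision τ_n = τ₀ + n/σ² and mean μ_n = (τ₀μ₀ + (n/σ²)x̄)/τ_n.
Here τ₀ = 1/1234.7 = 0.000810 and τ_data = 8/459.7 = 0.017403, so τ_n = 0.018213.
Rearranging for μ₀: μ₀ = (μ_n·τ_n − τ_data·x̄)/τ₀ = (225.2263·0.018213 − 0.017403·214.3) / 0.000810 = 0.372584/0.000810 ≈ 460.0.

μ₀ = 460.0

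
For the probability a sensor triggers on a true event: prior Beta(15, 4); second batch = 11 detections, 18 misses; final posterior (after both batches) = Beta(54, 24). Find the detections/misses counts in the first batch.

28 detections and 2 misses

Because Beta–binomial updating is additive in the counts, the combined data contributed (α_post−α_prior, β_post−β_prior) successes and failures.
Total across both batches: 54−15=39 detections, 24−4=20 misses.
Subtract the second batch: 39−11=28 detections and 20−18=2 misses.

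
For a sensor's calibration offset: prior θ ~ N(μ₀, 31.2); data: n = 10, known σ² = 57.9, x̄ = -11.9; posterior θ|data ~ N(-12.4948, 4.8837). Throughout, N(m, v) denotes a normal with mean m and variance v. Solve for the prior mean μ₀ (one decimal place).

μ₀ = -15.7

With known observation variance, the Normal–Normal posterior has precision τ_n = τ₀ + n/σ² and mean μ_n = (τ₀μ₀ + (n/σ²)x̄)/τ_n.
Here τ₀ = 1/31.2 = 0.032051 and τ_data = 10/57.9 = 0.172712, so τ_n = 0.204763.
Rearranging for μ₀: μ₀ = (μ_n·τ_n − τ_data·x̄)/τ₀ = (-12.4948·0.204763 − 0.172712·-11.9) / 0.032051 = -0.503200/0.032051 ≈ -15.7.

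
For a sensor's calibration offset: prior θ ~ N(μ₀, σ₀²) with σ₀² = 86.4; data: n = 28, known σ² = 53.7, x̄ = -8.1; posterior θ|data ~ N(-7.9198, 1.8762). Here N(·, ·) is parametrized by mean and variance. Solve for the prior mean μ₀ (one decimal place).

μ₀ = 0.2

With known observation variance, the Normal–Normal posterior has precision τ_n = τ₀ + n/σ² and mean μ_n = (τ₀μ₀ + (n/σ²)x̄)/τ_n.
Here τ₀ = 1/86.4 = 0.011574 and τ_data = 28/53.7 = 0.521415, so τ_n = 0.532989.
Rearranging for μ₀: μ₀ = (μ_n·τ_n − τ_data·x̄)/τ₀ = (-7.9198·0.532989 − 0.521415·-8.1) / 0.011574 = 0.002295/0.011574 ≈ 0.2.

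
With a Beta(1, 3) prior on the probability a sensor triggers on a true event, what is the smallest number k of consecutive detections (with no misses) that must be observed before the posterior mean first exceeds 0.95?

After k detections and 0 misses the posterior is Beta(1+k, 3), with mean (1+k)/(1+3+k).
Set (1+k)/(4+k) > 0.95 and solve: k > (0.95·4 − 1)/(1 − 0.95) = 56.000.
The smallest integer exceeding 56.000 is 57, and checking k=57: (58)/(61) = 0.9508 > 0.95.

k = 57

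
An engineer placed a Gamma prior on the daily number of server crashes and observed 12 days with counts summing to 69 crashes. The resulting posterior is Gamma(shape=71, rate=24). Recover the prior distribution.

A Gamma(α, β) prior (rate parametrization) on a Poisson rate with n observations summing to S gives posterior Gamma(α+S, β+n).
So α = 71 − 69 = 2 and β = 24 − 12 = 12.

Gamma(shape=2, rate=12)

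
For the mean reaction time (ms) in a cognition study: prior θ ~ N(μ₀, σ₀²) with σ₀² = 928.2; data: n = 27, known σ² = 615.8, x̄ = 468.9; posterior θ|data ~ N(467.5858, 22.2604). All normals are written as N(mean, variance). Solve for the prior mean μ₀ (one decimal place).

The posterior mean is a precision-weighted average: μ_n = (τ₀μ₀ + τ_data·x̄)/(τ₀+τ_data), with τ₀=1/σ₀² and τ_data=n/σ².
Here τ₀ = 1/928.2 = 0.001077 and τ_data = 27/615.8 = 0.043845, so τ_n = 0.044922.
Rearranging for μ₀: μ₀ = (μ_n·τ_n − τ_data·x̄)/τ₀ = (467.5858·0.044922 − 0.043845·468.9) / 0.001077 = 0.445969/0.001077 ≈ 414.1.

μ₀ = 414.1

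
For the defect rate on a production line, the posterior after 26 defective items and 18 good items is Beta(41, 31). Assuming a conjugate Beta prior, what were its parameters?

A Beta(α, β) prior with s successes and f failures in binomial data gives a Beta(α+s, β+f) posterior.
So α = 41 − 26 = 15 and β = 31 − 18 = 13.

Beta(15, 13)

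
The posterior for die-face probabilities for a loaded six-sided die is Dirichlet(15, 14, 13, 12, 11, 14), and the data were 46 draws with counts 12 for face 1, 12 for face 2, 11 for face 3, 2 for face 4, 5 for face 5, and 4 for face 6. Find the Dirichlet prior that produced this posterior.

For a Dirichlet(α) prior with multinomial counts c, the posterior is Dirichlet(α + c) componentwise.
Subtract each count from the matching posterior parameter: 15−12=3, 14−12=2, 13−11=2, 12−2=10, 11−5=6, 14−4=10.

Dirichlet(3, 2, 2, 10, 6, 10)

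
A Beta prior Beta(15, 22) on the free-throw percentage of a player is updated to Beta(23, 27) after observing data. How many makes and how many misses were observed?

Beta is conjugate to the binomial likelihood: posterior = Beta(α+s, β+f).
So s = 23 − 15 = 8 and f = 27 − 22 = 5.

8 makes and 5 misses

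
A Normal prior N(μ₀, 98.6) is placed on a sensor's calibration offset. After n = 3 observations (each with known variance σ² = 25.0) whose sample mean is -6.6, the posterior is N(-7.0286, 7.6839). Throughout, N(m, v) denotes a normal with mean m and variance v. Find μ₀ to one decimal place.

μ₀ = -12.1

With known observation variance, the Normal–Normal posterior has precision τ_n = τ₀ + n/σ² and mean μ_n = (τ₀μ₀ + (n/σ²)x̄)/τ_n.
Here τ₀ = 1/98.6 = 0.010142 and τ_data = 3/25.0 = 0.120000, so τ_n = 0.130142.
Rearranging for μ₀: μ₀ = (μ_n·τ_n − τ_data·x̄)/τ₀ = (-7.0286·0.130142 − 0.120000·-6.6) / 0.010142 = -0.122716/0.010142 ≈ -12.1.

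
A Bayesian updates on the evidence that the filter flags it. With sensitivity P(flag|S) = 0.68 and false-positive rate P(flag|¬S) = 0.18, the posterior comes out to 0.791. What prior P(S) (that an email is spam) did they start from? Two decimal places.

P(S) = 0.50

In odds form, posterior odds = prior odds × likelihood ratio, so prior odds = posterior odds ÷ LR.
Posterior odds = 0.791/(1−0.791) = 3.7847. LR = 0.68/0.18 = 3.7778.
Prior odds = 3.7847/3.7778 = 1.0018, so P(S) = 1.0018/(1+1.0018) ≈ 0.50.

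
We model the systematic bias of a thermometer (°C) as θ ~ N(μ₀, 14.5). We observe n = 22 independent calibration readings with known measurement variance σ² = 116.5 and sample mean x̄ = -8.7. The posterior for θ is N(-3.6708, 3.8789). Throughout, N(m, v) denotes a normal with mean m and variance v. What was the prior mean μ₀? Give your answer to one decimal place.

μ₀ = 10.1

The posterior mean is a precision-weighted average: μ_n = (τ₀μ₀ + τ_data·x̄)/(τ₀+τ_data), with τ₀=1/σ₀² and τ_data=n/σ².
Here τ₀ = 1/14.5 = 0.068966 and τ_data = 22/116.5 = 0.188841, so τ_n = 0.257807.
Rearranging for μ₀: μ₀ = (μ_n·τ_n − τ_data·x̄)/τ₀ = (-3.6708·0.257807 − 0.188841·-8.7) / 0.068966 = 0.696559/0.068966 ≈ 10.1.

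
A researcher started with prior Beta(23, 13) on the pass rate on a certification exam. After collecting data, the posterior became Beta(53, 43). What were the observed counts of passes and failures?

30 passes and 30 failures

Beta is conjugate to the binomial likelihood: posterior = Beta(a+s, b+f).
Match parameters: s=53−23=30, f=43−13=30.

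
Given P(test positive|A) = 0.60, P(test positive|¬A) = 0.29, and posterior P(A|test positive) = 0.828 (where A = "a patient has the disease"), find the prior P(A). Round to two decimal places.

P(A) = 0.70

Bayes' rule in odds form gives O(A|E) = O(A)·[P(E|A)/P(E|¬A)], hence O(A) = O(A|E)/LR.
Posterior odds = 0.828/(1−0.828) = 4.8140. LR = 0.60/0.29 = 2.0690.
Prior odds = 4.8140/2.0690 = 2.3267, so P(A) = 2.3267/(1+2.3267) ≈ 0.70.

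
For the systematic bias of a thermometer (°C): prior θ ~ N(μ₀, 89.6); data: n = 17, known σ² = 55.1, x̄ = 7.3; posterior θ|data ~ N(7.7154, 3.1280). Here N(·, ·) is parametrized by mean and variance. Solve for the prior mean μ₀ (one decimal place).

μ₀ = 19.2

The posterior mean is a precision-weighted average: μ_n = (τ₀μ₀ + τ_data·x̄)/(τ₀+τ_data), with τ₀=1/σ₀² and τ_data=n/σ².
Here τ₀ = 1/89.6 = 0.011161 and τ_data = 17/55.1 = 0.308530, so τ_n = 0.319691.
Rearranging for μ₀: μ₀ = (μ_n·τ_n − τ_data·x̄)/τ₀ = (7.7154·0.319691 − 0.308530·7.3) / 0.011161 = 0.214275/0.011161 ≈ 19.2.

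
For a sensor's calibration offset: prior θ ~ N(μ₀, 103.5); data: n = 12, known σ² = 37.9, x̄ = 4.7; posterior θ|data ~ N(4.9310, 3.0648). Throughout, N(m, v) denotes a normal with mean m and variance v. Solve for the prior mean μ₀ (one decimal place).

With known observation variance, the Normal–Normal posterior has precision τ_n = τ₀ + n/σ² and mean μ_n = (τ₀μ₀ + (n/σ²)x̄)/τ_n.
Here τ₀ = 1/103.5 = 0.009662 and τ_data = 12/37.9 = 0.316623, so τ_n = 0.326285.
Rearranging for μ₀: μ₀ = (μ_n·τ_n − τ_data·x̄)/τ₀ = (4.9310·0.326285 − 0.316623·4.7) / 0.009662 = 0.120783/0.009662 ≈ 12.5.

μ₀ = 12.5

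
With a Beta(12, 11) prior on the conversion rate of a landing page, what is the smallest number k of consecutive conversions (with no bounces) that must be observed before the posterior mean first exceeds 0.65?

k = 9

After k conversions and 0 bounces the posterior is Beta(12+k, 11), with mean (12+k)/(12+11+k).
Set (12+k)/(23+k) > 0.65 and solve: k > (0.65·23 − 12)/(1 − 0.65) = 8.429.
The smallest integer exceeding 8.429 is 9.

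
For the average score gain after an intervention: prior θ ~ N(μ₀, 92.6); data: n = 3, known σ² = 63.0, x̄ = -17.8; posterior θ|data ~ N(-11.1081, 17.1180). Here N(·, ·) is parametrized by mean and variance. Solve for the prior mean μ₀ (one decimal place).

μ₀ = 18.4

With known observation variance, the Normal–Normal posterior has precision τ_n = τ₀ + n/σ² and mean μ_n = (τ₀μ₀ + (n/σ²)x̄)/τ_n.
Here τ₀ = 1/92.6 = 0.010799 and τ_data = 3/63.0 = 0.047619, so τ_n = 0.058418.
Rearranging for μ₀: μ₀ = (μ_n·τ_n − τ_data·x̄)/τ₀ = (-11.1081·0.058418 − 0.047619·-17.8) / 0.010799 = 0.198705/0.010799 ≈ 18.4.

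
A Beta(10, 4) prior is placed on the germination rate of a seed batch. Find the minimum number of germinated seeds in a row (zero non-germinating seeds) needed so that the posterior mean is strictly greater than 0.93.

After k germinated seeds and 0 non-germinating seeds the posterior is Beta(10+k, 4), with mean (10+k)/(10+4+k).
Set (10+k)/(14+k) > 0.93 and solve: k > (0.93·14 − 10)/(1 − 0.93) = 43.143.
The smallest integer exceeding 43.143 is 44, and checking k=44: (54)/(58) = 0.9310 > 0.93.

k = 44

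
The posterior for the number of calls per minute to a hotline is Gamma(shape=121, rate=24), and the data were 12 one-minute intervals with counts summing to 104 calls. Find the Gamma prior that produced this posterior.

Gamma(shape=17, rate=12)

A Gamma(α, β) prior (rate parametrization) on a Poisson rate with n observations summing to S gives posterior Gamma(α+S, β+n).
So α = 121 − 104 = 17 and β = 24 − 12 = 12.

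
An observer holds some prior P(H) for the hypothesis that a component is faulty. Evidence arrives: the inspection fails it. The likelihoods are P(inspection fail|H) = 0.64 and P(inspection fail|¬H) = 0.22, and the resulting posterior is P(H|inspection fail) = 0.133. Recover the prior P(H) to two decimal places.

P(H) = 0.05

In odds form, posterior odds = prior odds × likelihood ratio, so prior odds = posterior odds ÷ LR.
Posterior odds = 0.133/(1−0.133) = 0.1534. LR = 0.64/0.22 = 2.9091.
Prior odds = 0.1534/2.9091 = 0.0527, so P(H) = 0.0527/(1+0.0527) ≈ 0.05.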